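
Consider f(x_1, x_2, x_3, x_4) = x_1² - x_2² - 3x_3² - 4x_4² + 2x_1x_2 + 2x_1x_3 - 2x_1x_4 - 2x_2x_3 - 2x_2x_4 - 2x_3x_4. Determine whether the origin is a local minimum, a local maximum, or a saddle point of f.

The Hessian at the origin is H = [[2, 2, 2, -2], [2, -2, -2, -2], [2, -2, -6, -2], [-2, -2, -2, -8]].
Row-reducing H symmetrically gives the diagonal entries 2, -4, -4, -10.
Counting signs: 1 positive, 3 negative.
H is indefinite, so the origin is a saddle point.

saddle point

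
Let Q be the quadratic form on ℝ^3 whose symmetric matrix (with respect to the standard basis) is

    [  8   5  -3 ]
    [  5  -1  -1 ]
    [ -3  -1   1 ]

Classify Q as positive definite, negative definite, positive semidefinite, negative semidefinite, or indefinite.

Row-reducing A symmetrically gives the diagonal entries 8, -33/8, 2/33.
So there are 2 positive, 1 negative pivots.
Hence Q is indefinite.

indefinite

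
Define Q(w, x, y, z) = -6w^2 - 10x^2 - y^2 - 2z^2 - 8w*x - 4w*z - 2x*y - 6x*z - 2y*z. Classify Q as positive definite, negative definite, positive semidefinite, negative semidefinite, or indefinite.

The symmetric matrix of Q is A = [[-6, -4, 0, -2], [-4, -10, -1, -3], [0, -1, -1, -1], [-2, -3, -1, -2]].
Leading principal minors: Δ_1 = -6, Δ_2 = 44, Δ_3 = -38, Δ_4 = 10.
The signs alternate starting with Δ_1 < 0, so by Sylvester's criterion Q is negative definite.

negative definite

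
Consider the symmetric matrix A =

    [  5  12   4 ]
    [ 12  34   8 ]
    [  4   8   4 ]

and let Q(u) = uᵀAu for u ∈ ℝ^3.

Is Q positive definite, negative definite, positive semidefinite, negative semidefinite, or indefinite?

Applying the same elementary operations to the rows and columns of A produces a congruent diagonal matrix with entries 5, 26/5, 4/13.
That gives 3 positive pivots.
Hence Q is positive definite.

positive definite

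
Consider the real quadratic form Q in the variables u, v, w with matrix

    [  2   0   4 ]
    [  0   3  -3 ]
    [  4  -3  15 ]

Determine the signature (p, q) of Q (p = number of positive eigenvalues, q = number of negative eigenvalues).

Symmetric row and column elimination reduces A to a congruent diagonal form with pivots 2, 3, 4.
So there are 3 positive pivots.

(3, 0)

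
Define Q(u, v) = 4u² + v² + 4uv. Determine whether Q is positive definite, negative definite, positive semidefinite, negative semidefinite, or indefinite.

The symmetric matrix of Q is [[4, 2], [2, 1]].
For the 2×2 matrix [[4, 2], [2, 1]]: det = 4·1 − (2)² = 0, trace = 5.
det = 0 so one eigenvalue is zero; the form is semidefinite with the sign of the trace.

positive semidefinite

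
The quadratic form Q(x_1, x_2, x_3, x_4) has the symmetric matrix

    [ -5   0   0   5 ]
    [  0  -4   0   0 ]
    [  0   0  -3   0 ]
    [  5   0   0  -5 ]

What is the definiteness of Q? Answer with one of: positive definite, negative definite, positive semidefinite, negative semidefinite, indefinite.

negative semidefinite

Congruent diagonalization of A (simultaneous row and column reduction) yields pivots -5, -4, -3, 0.
That gives 3 negative, 1 zero pivots.
Hence Q is negative semidefinite.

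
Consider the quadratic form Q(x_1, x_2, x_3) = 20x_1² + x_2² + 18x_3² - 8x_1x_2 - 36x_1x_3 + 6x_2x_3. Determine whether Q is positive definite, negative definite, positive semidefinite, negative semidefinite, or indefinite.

positive semidefinite

The symmetric matrix is A = [[20, -4, -18], [-4, 1, 3], [-18, 3, 18]].
Applying the same elementary operations to the rows and columns of A produces a congruent diagonal matrix with entries 20, 1/5, 0.
That gives 2 positive, 1 zero pivots.
Hence Q is positive semidefinite.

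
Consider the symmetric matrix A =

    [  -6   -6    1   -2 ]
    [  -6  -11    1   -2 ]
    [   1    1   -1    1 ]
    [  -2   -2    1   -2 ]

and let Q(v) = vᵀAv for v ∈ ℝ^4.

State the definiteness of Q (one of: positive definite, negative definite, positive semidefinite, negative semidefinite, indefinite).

Leading principal minors: Δ_1 = -6, Δ_2 = 30, Δ_3 = -25, Δ_4 = 20.
The signs alternate starting with Δ_1 < 0, so by Sylvester's criterion Q is negative definite.

negative definite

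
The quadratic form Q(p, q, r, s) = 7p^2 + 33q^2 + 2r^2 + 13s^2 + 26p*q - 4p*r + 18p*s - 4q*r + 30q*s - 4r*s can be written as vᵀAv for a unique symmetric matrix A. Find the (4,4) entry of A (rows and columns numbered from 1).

13

The coefficient of s^2 in Q is 13, and that is exactly A[4,4].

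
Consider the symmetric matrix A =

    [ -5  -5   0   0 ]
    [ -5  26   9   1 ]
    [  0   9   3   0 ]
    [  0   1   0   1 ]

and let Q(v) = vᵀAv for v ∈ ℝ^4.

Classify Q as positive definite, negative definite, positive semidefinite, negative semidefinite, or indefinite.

Congruent diagonalization of A (simultaneous row and column reduction) yields pivots -5, 31, 12/31, 3/4.
That gives 3 positive, 1 negative pivots.
Hence Q is indefinite.

indefinite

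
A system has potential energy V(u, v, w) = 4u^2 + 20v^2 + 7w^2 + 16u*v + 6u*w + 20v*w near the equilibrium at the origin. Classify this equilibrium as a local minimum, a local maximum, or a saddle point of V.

The Hessian at the origin is H = [[8, 16, 6], [16, 40, 20], [6, 20, 14]].
Congruent diagonalization of H (simultaneous row and column reduction) yields pivots 8, 8, 3/2.
Counting signs: 3 positive.
H is positive definite, so the origin is a strict local minimum.

local minimum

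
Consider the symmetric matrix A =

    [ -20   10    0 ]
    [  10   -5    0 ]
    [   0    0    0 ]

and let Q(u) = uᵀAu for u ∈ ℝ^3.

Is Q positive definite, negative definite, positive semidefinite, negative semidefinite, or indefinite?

negative semidefinite

Symmetric row and column elimination reduces A to a congruent diagonal form with pivots -20, 0, 0.
So there are 1 negative, 2 zero pivots.
Hence Q is negative semidefinite.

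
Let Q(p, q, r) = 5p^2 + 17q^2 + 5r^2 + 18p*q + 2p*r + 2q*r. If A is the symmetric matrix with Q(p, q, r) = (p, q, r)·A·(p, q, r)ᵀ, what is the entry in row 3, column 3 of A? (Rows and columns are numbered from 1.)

5

The coefficient of r^2 in Q is 5, and that is exactly A[3,3].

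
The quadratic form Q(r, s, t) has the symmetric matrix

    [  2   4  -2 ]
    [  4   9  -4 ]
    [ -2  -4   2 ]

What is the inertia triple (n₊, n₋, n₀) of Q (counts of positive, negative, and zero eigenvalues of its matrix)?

Congruent diagonalization of A (simultaneous row and column reduction) yields pivots 2, 1, 0.
So there are 2 positive, 1 zero pivots.

(2, 0, 1)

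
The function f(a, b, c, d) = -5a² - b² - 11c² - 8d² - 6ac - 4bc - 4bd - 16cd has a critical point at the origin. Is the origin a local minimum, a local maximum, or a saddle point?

local maximum

The Hessian at the origin is H = [[-10, 0, -6, 0], [0, -2, -4, -4], [-6, -4, -22, -16], [0, -4, -16, -16]].
Applying the same elementary operations to the rows and columns of H produces a congruent diagonal matrix with entries -10, -2, -52/5, -24/13.
Counting signs: 4 negative.
H is negative definite, so the origin is a strict local maximum.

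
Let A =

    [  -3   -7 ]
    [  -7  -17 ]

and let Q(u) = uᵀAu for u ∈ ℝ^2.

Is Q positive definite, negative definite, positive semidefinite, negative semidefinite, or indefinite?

negative definite

Symmetric row and column elimination reduces A to a congruent diagonal form with pivots -3, -2/3.
Counting signs: 2 negative.
Hence Q is negative definite.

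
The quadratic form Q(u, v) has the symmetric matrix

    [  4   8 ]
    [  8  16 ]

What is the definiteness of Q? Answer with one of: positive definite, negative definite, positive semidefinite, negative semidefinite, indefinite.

positive semidefinite

Row-reducing A symmetrically gives the diagonal entries 4, 0.
Counting signs: 1 positive, 1 zero.
Hence Q is positive semidefinite.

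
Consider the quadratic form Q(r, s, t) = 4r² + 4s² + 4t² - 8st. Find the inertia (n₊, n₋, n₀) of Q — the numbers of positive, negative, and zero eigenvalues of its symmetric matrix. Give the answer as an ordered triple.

The symmetric matrix is A = [[4, 0, 0], [0, 4, -4], [0, -4, 4]].
Symmetric row and column elimination reduces A to a congruent diagonal form with pivots 4, 4, 0.
So there are 2 positive, 1 zero pivots.

(2, 0, 1)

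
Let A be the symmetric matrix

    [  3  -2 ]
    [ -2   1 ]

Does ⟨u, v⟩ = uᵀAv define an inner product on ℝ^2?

Symmetric row and column elimination reduces A to a congruent diagonal form with pivots 3, -1/3.
So there are 1 positive, 1 negative pivots.
Hence Q is indefinite.
⟨·,·⟩ is an inner product exactly when A is positive definite.

no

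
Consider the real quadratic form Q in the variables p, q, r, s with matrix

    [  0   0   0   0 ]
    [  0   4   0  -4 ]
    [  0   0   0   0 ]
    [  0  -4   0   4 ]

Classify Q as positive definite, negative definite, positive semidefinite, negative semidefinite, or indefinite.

positive semidefinite

Applying the same elementary operations to the rows and columns of A produces a congruent diagonal matrix with entries 0, 4, 0, 0.
That gives 1 positive, 3 zero pivots.
Hence Q is positive semidefinite.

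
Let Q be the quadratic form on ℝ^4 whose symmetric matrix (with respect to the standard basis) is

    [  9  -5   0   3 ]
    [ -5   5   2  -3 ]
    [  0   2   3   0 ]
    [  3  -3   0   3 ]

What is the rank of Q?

Applying the same elementary operations to the rows and columns of A produces a congruent diagonal matrix with entries 9, 20/9, 6/5, 0.
That gives 3 positive, 1 zero pivots.
The rank is the number of nonzero pivots: 3.

3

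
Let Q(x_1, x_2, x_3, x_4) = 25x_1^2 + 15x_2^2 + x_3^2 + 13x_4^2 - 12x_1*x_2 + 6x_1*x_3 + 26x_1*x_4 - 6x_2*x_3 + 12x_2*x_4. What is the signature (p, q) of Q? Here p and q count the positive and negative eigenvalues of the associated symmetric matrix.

The symmetric matrix is A = [[25, -6, 3, 13], [-6, 15, -3, 6], [3, -3, 1, 0], [13, 6, 0, 13]].
Symmetric row and column elimination reduces A to a congruent diagonal form with pivots 25, 339/25, 29/113, 3/29.
Counting signs: 4 positive.

(4, 0)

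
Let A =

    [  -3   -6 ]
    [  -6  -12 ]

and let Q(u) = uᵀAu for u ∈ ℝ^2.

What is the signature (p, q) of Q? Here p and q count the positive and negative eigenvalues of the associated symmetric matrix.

Applying the same elementary operations to the rows and columns of A produces a congruent diagonal matrix with entries -3, 0.
That gives 1 negative, 1 zero pivots.

(0, 1)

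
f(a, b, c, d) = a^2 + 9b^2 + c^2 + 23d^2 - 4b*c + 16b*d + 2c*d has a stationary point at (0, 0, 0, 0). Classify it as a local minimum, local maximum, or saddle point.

The Hessian at the origin is H = [[2, 0, 0, 0], [0, 18, -4, 16], [0, -4, 2, 2], [0, 16, 2, 46]].
Symmetric row and column elimination reduces H to a congruent diagonal form with pivots 2, 18, 10/9, 4.
That gives 4 positive pivots.
H is positive definite, so the origin is a strict local minimum.

local minimum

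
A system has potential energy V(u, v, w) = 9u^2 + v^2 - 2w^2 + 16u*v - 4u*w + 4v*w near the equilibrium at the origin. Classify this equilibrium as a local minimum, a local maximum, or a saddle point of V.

saddle point

The Hessian at the origin is H = [[18, 16, -4], [16, 2, 4], [-4, 4, -4]].
Row-reducing H symmetrically gives the diagonal entries 18, -110/9, -12/55.
That gives 1 positive, 2 negative pivots.
H is indefinite, so the origin is a saddle point.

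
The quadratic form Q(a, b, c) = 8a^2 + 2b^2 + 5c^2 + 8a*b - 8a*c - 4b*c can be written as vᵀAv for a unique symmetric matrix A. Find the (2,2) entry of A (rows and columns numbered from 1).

2

The coefficient of b^2 in Q is 2, and that is exactly A[2,2].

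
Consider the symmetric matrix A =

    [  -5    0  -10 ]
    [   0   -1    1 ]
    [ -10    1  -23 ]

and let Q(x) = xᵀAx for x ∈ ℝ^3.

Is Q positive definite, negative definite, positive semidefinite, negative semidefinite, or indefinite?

Leading principal minors: Δ_1 = -5, Δ_2 = 5, Δ_3 = -10.
The signs alternate starting with Δ_1 < 0, so by Sylvester's criterion Q is negative definite.

negative definite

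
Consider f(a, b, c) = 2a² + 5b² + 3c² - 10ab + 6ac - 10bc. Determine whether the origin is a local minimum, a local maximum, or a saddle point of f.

saddle point

The Hessian at the origin is H = [[4, -10, 6], [-10, 10, -10], [6, -10, 6]].
An LDLᵀ factorisation of H has diagonal entries 4, -15, -4/3.
So there are 1 positive, 2 negative pivots.
H is indefinite, so the origin is a saddle point.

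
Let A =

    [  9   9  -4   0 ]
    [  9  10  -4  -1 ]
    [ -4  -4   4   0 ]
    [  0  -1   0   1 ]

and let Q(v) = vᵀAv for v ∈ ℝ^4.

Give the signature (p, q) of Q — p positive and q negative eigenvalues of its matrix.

(3, 0)

Congruent diagonalization of A (simultaneous row and column reduction) yields pivots 9, 1, 20/9, 0.
That gives 3 positive, 1 zero pivots.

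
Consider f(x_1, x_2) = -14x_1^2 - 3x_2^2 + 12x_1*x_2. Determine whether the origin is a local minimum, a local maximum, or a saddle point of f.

The Hessian at the origin is H = [[-28, 12], [12, -6]].
det H = -28·-6 − (12)² = 24 > 0 and H[1,1] = -28 < 0, so H is negative definite.
Therefore the origin is a local maximum.

local maximum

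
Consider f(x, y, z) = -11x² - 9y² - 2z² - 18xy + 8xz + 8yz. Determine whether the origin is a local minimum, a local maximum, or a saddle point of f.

local maximum

The Hessian at the origin is H = [[-22, -18, 8], [-18, -18, 8], [8, 8, -4]].
Congruent diagonalization of H (simultaneous row and column reduction) yields pivots -22, -36/11, -4/9.
Counting signs: 3 negative.
H is negative definite, so the origin is a strict local maximum.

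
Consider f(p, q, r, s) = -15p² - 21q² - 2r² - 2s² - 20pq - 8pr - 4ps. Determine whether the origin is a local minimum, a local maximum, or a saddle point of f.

local maximum

The Hessian at the origin is H = [[-30, -20, -8, -4], [-20, -42, 0, 0], [-8, 0, -4, 0], [-4, 0, 0, -4]].
Row-reducing H symmetrically gives the diagonal entries -30, -86/3, -188/215, -20/47.
Counting signs: 4 negative.
H is negative definite, so the origin is a strict local maximum.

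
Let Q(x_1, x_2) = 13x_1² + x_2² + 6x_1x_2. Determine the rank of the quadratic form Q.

The associated matrix is A = [[13, 3], [3, 1]].
Row-reducing A symmetrically gives the diagonal entries 13, 4/13.
Counting signs: 2 positive.
The rank is the number of nonzero pivots: 2.

2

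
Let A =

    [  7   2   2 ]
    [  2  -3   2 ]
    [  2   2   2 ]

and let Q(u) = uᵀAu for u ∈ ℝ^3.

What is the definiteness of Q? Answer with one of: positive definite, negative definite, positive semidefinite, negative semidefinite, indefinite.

indefinite

Row-reducing A symmetrically gives the diagonal entries 7, -25/7, 2.
That gives 2 positive, 1 negative pivots.
Hence Q is indefinite.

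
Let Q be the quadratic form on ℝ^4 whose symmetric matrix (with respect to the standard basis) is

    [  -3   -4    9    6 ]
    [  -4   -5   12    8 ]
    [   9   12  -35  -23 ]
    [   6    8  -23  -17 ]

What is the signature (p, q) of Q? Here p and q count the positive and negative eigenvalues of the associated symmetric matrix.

(1, 3)

Row-reducing A symmetrically gives the diagonal entries -3, 1/3, -8, -15/8.
Counting signs: 1 positive, 3 negative.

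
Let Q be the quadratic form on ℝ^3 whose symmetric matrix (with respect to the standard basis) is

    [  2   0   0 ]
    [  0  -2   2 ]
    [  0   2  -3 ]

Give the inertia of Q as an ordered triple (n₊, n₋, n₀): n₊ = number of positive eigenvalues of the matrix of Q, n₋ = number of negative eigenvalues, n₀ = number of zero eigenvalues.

An LDLᵀ factorisation of A has diagonal entries 2, -2, -1.
Counting signs: 1 positive, 2 negative.

(1, 2, 0)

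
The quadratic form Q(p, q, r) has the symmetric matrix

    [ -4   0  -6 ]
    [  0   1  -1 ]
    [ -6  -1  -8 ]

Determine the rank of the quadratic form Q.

2

Row-reducing A symmetrically gives the diagonal entries -4, 1, 0.
That gives 1 positive, 1 negative, 1 zero pivots.
The rank is the number of nonzero pivots: 2.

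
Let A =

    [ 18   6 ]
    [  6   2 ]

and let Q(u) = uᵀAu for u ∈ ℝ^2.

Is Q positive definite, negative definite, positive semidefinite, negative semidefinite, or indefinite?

Symmetric row and column elimination reduces A to a congruent diagonal form with pivots 18, 0.
So there are 1 positive, 1 zero pivots.
Hence Q is positive semidefinite.

positive semidefinite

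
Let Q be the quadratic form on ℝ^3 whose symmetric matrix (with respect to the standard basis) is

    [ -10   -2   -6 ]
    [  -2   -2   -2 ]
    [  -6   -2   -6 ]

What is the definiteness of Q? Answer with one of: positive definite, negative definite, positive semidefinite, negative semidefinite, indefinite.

negative definite

Leading principal minors: Δ_1 = -10, Δ_2 = 16, Δ_3 = -32.
The signs alternate starting with Δ_1 < 0, so by Sylvester's criterion Q is negative definite.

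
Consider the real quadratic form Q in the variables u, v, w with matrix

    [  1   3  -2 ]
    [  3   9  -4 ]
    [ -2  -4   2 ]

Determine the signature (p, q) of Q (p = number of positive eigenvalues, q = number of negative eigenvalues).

By Sylvester's law of inertia any congruent diagonalization of A has 2 positive, 1 negative and 0 zero entries.

(2, 1)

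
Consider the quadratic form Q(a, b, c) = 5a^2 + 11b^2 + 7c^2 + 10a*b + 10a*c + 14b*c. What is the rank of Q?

The associated matrix is A = [[5, 5, 5], [5, 11, 7], [5, 7, 7]].
Applying the same elementary operations to the rows and columns of A produces a congruent diagonal matrix with entries 5, 6, 4/3.
So there are 3 positive pivots.
The rank is the number of nonzero pivots: 3.

3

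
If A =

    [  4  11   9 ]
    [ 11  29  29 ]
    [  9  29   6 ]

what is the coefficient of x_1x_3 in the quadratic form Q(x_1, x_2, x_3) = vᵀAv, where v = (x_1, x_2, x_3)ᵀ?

The coefficient of x_1x_3 is A[1,3] + A[3,1] = 2·9 = 18.

18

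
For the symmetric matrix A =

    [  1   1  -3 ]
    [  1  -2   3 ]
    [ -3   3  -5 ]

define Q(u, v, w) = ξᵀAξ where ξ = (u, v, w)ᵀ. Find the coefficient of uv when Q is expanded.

2

The coefficient of uv is A[1,2] + A[2,1] = 2·1 = 2.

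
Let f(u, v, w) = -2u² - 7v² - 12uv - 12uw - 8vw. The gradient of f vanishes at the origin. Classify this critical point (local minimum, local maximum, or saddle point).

The Hessian at the origin is H = [[-4, -12, -12], [-12, -14, -8], [-12, -8, 0]].
An LDLᵀ factorisation of H has diagonal entries -4, 22, 4/11.
That gives 2 positive, 1 negative pivots.
H is indefinite, so the origin is a saddle point.

saddle point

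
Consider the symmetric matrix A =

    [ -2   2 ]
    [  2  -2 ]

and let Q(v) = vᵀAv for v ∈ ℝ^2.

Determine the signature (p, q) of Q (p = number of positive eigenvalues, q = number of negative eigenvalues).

Row-reducing A symmetrically gives the diagonal entries -2, 0.
Counting signs: 1 negative, 1 zero.

(0, 1)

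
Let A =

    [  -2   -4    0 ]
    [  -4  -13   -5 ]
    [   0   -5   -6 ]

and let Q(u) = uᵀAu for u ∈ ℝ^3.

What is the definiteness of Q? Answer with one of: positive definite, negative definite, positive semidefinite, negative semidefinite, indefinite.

Leading principal minors: Δ_1 = -2, Δ_2 = 10, Δ_3 = -10.
The signs alternate starting with Δ_1 < 0, so by Sylvester's criterion Q is negative definite.

negative definite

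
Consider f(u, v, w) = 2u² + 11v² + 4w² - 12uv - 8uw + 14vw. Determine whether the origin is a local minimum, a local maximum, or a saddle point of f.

The Hessian at the origin is H = [[4, -12, -8], [-12, 22, 14], [-8, 14, 8]].
An LDLᵀ factorisation of H has diagonal entries 4, -14, -6/7.
That gives 1 positive, 2 negative pivots.
H is indefinite, so the origin is a saddle point.

saddle point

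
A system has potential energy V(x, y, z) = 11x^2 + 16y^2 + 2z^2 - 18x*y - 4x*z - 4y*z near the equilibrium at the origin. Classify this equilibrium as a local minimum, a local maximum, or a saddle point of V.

The Hessian at the origin is H = [[22, -18, -4], [-18, 32, -4], [-4, -4, 4]].
Congruent diagonalization of H (simultaneous row and column reduction) yields pivots 22, 190/11, 4/19.
Counting signs: 3 positive.
H is positive definite, so the origin is a strict local minimum.

local minimum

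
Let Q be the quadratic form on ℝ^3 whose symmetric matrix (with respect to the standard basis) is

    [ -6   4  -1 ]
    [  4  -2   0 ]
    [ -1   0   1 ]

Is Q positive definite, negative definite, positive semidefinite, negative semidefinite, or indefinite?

Applying the same elementary operations to the rows and columns of A produces a congruent diagonal matrix with entries -6, 2/3, 1/2.
Counting signs: 2 positive, 1 negative.
Hence Q is indefinite.

indefinite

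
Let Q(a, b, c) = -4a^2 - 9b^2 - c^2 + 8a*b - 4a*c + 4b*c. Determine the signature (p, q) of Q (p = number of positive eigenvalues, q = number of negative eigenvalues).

(0, 2)

The associated matrix is A = [[-4, 4, -2], [4, -9, 2], [-2, 2, -1]].
Row-reducing A symmetrically gives the diagonal entries -4, -5, 0.
That gives 2 negative, 1 zero pivots.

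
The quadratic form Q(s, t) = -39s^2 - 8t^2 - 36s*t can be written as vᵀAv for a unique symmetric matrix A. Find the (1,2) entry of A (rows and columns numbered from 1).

-18

The coefficient of s·t in Q is -36. For a symmetric A this equals A[1,2] + A[2,1] = 2·A[1,2].
So A[1,2] = -36/2 = -18.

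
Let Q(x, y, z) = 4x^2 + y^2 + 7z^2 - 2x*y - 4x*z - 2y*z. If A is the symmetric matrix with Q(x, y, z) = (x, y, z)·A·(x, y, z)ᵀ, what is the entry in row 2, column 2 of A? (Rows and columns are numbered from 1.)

1

The coefficient of y^2 in Q is 1, and that is exactly A[2,2].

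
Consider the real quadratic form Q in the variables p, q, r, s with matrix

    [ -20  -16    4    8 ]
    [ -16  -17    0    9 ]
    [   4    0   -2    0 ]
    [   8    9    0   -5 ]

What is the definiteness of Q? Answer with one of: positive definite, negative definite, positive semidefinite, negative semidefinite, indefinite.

indefinite

Row-reducing A symmetrically gives the diagonal entries -20, -21/5, 26/21, -4/13.
That gives 1 positive, 3 negative pivots.
Hence Q is indefinite.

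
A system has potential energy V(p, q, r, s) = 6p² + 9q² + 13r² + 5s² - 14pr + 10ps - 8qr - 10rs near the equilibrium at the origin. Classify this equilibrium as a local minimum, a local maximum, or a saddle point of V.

The Hessian at the origin is H = [[12, 0, -14, 10], [0, 18, -8, 0], [-14, -8, 26, -10], [10, 0, -10, 10]].
Symmetric row and column elimination reduces H to a congruent diagonal form with pivots 12, 18, 55/9, 40/33.
That gives 4 positive pivots.
H is positive definite, so the origin is a strict local minimum.

local minimum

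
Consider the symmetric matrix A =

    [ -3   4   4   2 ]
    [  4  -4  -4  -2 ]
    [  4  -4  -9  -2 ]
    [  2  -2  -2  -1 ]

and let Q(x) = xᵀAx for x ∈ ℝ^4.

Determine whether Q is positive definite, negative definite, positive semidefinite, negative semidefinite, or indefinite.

indefinite

Symmetric row and column elimination reduces A to a congruent diagonal form with pivots -3, 4/3, -5, 0.
Counting signs: 1 positive, 2 negative, 1 zero.
Hence Q is indefinite.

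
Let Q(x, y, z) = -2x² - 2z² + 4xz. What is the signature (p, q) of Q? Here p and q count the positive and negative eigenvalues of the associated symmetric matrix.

(0, 1)

Write A = [[-2, 0, 2], [0, 0, 0], [2, 0, -2]].
Congruent diagonalization of A (simultaneous row and column reduction) yields pivots -2, 0, 0.
So there are 1 negative, 2 zero pivots.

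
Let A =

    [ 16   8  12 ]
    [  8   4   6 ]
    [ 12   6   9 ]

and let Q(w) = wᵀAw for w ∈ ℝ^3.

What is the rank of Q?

1

Symmetric row and column elimination reduces A to a congruent diagonal form with pivots 16, 0, 0.
So there are 1 positive, 2 zero pivots.
The rank is the number of nonzero pivots: 1.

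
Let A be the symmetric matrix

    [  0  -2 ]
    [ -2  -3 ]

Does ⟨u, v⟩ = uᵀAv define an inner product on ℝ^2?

no

For the 2×2 matrix [[0, -2], [-2, -3]]: det = 0·-3 − (-2)² = -4, trace = -3.
det < 0 so the eigenvalues have opposite signs; the form is indefinite.
⟨·,·⟩ is an inner product exactly when A is positive definite.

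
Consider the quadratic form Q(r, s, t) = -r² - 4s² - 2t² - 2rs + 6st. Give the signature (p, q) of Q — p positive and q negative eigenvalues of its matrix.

(1, 2)

The symmetric matrix is A = [[-1, -1, 0], [-1, -4, 3], [0, 3, -2]].
Applying the same elementary operations to the rows and columns of A produces a congruent diagonal matrix with entries -1, -3, 1.
So there are 1 positive, 2 negative pivots.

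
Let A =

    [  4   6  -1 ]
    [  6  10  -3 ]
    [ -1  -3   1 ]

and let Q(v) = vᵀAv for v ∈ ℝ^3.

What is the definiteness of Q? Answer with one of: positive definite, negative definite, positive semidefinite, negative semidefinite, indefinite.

Applying the same elementary operations to the rows and columns of A produces a congruent diagonal matrix with entries 4, 1, -3/2.
Counting signs: 2 positive, 1 negative.
Hence Q is indefinite.

indefinite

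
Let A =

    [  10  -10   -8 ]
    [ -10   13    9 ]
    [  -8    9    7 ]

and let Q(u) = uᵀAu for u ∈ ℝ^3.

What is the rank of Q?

Row-reducing A symmetrically gives the diagonal entries 10, 3, 4/15.
Counting signs: 3 positive.
The rank is the number of nonzero pivots: 3.

3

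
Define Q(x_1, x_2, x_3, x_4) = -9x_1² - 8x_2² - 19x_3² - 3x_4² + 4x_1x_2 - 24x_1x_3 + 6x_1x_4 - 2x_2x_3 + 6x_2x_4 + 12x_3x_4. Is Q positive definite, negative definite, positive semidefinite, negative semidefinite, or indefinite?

The symmetric matrix is A = [[-9, 2, -12, 3], [2, -8, -1, 3], [-12, -1, -19, 6], [3, 3, 6, -3]].
Row-reducing A symmetrically gives the diagonal entries -9, -68/9, -83/68, -15/83.
Counting signs: 4 negative.
Hence Q is negative definite.

negative definite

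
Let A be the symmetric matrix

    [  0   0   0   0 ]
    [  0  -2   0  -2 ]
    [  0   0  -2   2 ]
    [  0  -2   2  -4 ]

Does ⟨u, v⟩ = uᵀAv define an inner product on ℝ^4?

Applying the same elementary operations to the rows and columns of A produces a congruent diagonal matrix with entries 0, -2, -2, 0.
So there are 2 negative, 2 zero pivots.
Hence Q is negative semidefinite.
⟨·,·⟩ is an inner product exactly when A is positive definite.

no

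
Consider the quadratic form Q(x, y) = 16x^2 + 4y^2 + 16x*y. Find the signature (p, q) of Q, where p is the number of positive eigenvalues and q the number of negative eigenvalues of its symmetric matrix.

(1, 0)

The associated matrix is A = [[16, 8], [8, 4]].
Row-reducing A symmetrically gives the diagonal entries 16, 0.
That gives 1 positive, 1 zero pivots.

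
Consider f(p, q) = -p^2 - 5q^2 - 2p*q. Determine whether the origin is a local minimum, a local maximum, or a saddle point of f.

local maximum

The Hessian at the origin is H = [[-2, -2], [-2, -10]].
det H = -2·-10 − (-2)² = 16 > 0 and H[1,1] = -2 < 0, so H is negative definite.
Therefore the origin is a local maximum.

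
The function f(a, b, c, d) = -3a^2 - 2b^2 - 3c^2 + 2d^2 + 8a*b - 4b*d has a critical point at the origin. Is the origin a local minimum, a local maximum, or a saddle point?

saddle point

The Hessian at the origin is H = [[-6, 8, 0, 0], [8, -4, 0, -4], [0, 0, -6, 0], [0, -4, 0, 4]].
An LDLᵀ factorisation of H has diagonal entries -6, 20/3, -6, 8/5.
So there are 2 positive, 2 negative pivots.
H is indefinite, so the origin is a saddle point.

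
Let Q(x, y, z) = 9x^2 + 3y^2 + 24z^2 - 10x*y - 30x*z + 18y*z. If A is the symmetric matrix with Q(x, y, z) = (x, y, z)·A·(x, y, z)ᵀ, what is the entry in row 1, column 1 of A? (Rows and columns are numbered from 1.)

9

The coefficient of x^2 in Q is 9, and that is exactly A[1,1].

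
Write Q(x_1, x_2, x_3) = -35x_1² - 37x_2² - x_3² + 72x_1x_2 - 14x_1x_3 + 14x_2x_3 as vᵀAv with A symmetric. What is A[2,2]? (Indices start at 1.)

The coefficient of x_2² in Q is -37, and that is exactly A[2,2].

-37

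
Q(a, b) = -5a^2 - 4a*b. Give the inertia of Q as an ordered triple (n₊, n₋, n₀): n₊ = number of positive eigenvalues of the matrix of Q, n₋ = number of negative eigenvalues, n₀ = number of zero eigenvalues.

(1, 1, 0)

The associated matrix is A = [[-5, -2], [-2, 0]].
Applying the same elementary operations to the rows and columns of A produces a congruent diagonal matrix with entries -5, 4/5.
That gives 1 positive, 1 negative pivots.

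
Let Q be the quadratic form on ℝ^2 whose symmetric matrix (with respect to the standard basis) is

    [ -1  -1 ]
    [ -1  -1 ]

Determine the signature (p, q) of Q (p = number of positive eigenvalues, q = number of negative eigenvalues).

Symmetric row and column elimination reduces A to a congruent diagonal form with pivots -1, 0.
Counting signs: 1 negative, 1 zero.

(0, 1)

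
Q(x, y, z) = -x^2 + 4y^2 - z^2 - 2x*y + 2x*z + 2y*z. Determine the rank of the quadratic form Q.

2

The symmetric matrix is A = [[-1, -1, 1], [-1, 4, 1], [1, 1, -1]].
Congruent diagonalization of A (simultaneous row and column reduction) yields pivots -1, 5, 0.
So there are 1 positive, 1 negative, 1 zero pivots.
The rank is the number of nonzero pivots: 2.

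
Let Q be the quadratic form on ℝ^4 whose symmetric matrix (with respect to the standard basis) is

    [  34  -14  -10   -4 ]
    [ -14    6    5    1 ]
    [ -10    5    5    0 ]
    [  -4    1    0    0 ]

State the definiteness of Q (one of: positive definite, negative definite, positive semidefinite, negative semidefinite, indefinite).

Congruent diagonalization of A (simultaneous row and column reduction) yields pivots 34, 4/17, -5/4, -1.
That gives 2 positive, 2 negative pivots.
Hence Q is indefinite.

indefinite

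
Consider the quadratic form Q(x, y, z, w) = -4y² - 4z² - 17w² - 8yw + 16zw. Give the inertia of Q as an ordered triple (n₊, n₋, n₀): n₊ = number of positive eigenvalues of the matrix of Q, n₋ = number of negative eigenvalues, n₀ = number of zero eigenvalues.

The symmetric matrix is A = [[0, 0, 0, 0], [0, -4, 0, -4], [0, 0, -4, 8], [0, -4, 8, -17]].
Symmetric row and column elimination reduces A to a congruent diagonal form with pivots 0, -4, -4, 3.
Counting signs: 1 positive, 2 negative, 1 zero.

(1, 2, 1)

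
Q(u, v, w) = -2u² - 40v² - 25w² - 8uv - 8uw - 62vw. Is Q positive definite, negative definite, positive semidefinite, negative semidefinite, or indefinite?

The symmetric matrix of Q is A = [[-2, -4, -4], [-4, -40, -31], [-4, -31, -25]].
Leading principal minors: Δ_1 = -2, Δ_2 = 64, Δ_3 = -30.
The signs alternate starting with Δ_1 < 0, so by Sylvester's criterion Q is negative definite.

negative definite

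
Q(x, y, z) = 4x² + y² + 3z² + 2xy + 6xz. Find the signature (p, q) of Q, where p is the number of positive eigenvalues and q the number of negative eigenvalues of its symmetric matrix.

The symmetric matrix is A = [[4, 1, 3], [1, 1, 0], [3, 0, 3]].
Row-reducing A symmetrically gives the diagonal entries 4, 3/4, 0.
That gives 2 positive, 1 zero pivots.

(2, 0)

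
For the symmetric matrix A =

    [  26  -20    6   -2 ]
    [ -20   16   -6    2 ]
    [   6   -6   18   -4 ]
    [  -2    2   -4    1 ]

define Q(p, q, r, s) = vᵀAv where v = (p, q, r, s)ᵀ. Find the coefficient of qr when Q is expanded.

The coefficient of qr is A[2,3] + A[3,2] = 2·(-6) = -12.

-12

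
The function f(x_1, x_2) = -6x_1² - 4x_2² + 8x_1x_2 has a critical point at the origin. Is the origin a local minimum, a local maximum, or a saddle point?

The Hessian at the origin is H = [[-12, 8], [8, -8]].
det H = -12·-8 − (8)² = 32 > 0 and H[1,1] = -12 < 0, so H is negative definite.
Therefore the origin is a local maximum.

local maximum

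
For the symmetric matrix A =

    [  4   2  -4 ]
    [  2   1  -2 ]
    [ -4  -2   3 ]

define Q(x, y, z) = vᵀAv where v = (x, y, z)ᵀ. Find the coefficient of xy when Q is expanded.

4

The coefficient of xy is A[1,2] + A[2,1] = 2·2 = 4.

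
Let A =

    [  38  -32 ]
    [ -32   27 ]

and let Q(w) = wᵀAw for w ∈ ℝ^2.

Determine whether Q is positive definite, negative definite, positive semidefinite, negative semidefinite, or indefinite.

positive definite

Leading principal minors: Δ_1 = 38, Δ_2 = 2.
All leading principal minors are positive, so by Sylvester's criterion Q is positive definite.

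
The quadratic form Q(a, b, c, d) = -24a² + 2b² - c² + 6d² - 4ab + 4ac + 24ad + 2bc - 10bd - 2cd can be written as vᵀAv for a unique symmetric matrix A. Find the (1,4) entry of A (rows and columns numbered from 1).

12

The coefficient of a·d in Q is 24. For a symmetric A this equals A[1,4] + A[4,1] = 2·A[1,4].
So A[1,4] = 24/2 = 12.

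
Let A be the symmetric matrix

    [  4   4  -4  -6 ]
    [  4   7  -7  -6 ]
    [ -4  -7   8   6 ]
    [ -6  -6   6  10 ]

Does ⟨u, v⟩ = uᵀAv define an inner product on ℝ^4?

yes

An LDLᵀ factorisation of A has diagonal entries 4, 3, 1, 1.
Counting signs: 4 positive.
Hence Q is positive definite.
⟨·,·⟩ is an inner product exactly when A is positive definite.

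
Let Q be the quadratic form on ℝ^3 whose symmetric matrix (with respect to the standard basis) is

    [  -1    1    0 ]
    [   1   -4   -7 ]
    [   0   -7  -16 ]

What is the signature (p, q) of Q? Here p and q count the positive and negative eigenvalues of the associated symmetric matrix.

Row-reducing A symmetrically gives the diagonal entries -1, -3, 1/3.
So there are 1 positive, 2 negative pivots.

(1, 2)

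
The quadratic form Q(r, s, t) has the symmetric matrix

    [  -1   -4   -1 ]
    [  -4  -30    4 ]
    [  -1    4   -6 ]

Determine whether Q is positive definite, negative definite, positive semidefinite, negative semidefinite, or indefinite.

negative definite

Leading principal minors: Δ_1 = -1, Δ_2 = 14, Δ_3 = -6.
The signs alternate starting with Δ_1 < 0, so by Sylvester's criterion Q is negative definite.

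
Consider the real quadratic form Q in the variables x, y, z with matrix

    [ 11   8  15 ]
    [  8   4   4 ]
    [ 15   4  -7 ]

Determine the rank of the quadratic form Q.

An LDLᵀ factorisation of A has diagonal entries 11, -20/11, -6/5.
So there are 1 positive, 2 negative pivots.
The rank is the number of nonzero pivots: 3.

3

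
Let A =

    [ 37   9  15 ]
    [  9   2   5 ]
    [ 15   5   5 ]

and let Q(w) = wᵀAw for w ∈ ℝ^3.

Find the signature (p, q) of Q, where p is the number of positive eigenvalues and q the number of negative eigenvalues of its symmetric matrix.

Symmetric row and column elimination reduces A to a congruent diagonal form with pivots 37, -7/37, 60/7.
So there are 2 positive, 1 negative pivots.

(2, 1)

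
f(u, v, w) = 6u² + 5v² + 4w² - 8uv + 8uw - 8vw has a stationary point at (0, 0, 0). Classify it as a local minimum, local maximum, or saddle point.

The Hessian at the origin is H = [[12, -8, 8], [-8, 10, -8], [8, -8, 8]].
Congruent diagonalization of H (simultaneous row and column reduction) yields pivots 12, 14/3, 8/7.
Counting signs: 3 positive.
H is positive definite, so the origin is a strict local minimum.

local minimum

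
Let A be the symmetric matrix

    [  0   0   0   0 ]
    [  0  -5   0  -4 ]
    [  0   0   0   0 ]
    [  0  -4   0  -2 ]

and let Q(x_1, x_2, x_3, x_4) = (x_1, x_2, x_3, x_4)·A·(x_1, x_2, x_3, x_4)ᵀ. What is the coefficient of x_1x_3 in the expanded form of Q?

The coefficient of x_1x_3 is A[1,3] + A[3,1] = 2·0 = 0.

0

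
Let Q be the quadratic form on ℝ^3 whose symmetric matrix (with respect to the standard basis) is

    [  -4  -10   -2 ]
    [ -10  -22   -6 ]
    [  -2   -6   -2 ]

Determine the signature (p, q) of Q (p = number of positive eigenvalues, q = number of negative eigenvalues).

Applying the same elementary operations to the rows and columns of A produces a congruent diagonal matrix with entries -4, 3, -4/3.
That gives 1 positive, 2 negative pivots.

(1, 2)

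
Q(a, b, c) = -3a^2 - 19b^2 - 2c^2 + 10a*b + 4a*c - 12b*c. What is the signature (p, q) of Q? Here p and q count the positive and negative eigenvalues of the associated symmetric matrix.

(0, 2)

Write A = [[-3, 5, 2], [5, -19, -6], [2, -6, -2]].
Applying the same elementary operations to the rows and columns of A produces a congruent diagonal matrix with entries -3, -32/3, 0.
Counting signs: 2 negative, 1 zero.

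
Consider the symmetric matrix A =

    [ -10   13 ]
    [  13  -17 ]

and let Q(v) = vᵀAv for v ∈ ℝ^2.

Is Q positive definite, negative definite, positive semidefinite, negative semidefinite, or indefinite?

For the 2×2 matrix [[-10, 13], [13, -17]]: det = -10·-17 − (13)² = 1, trace = -27.
det > 0 so both eigenvalues share the sign of the trace; trace = -27 < 0 ⇒ both negative.

negative definite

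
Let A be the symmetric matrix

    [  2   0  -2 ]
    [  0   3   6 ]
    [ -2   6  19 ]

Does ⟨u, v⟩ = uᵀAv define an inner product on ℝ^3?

yes

Leading principal minors: Δ_1 = 2, Δ_2 = 6, Δ_3 = 30.
All leading principal minors are positive, so by Sylvester's criterion Q is positive definite.
⟨·,·⟩ is an inner product exactly when A is positive definite.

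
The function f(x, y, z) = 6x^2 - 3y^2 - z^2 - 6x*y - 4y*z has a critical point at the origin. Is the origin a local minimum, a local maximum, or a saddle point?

The Hessian at the origin is H = [[12, -6, 0], [-6, -6, -4], [0, -4, -2]].
Congruent diagonalization of H (simultaneous row and column reduction) yields pivots 12, -9, -2/9.
Counting signs: 1 positive, 2 negative.
H is indefinite, so the origin is a saddle point.

saddle point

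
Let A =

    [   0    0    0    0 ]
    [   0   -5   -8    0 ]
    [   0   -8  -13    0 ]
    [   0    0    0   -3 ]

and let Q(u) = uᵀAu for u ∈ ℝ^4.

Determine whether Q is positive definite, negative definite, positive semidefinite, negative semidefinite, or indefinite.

negative semidefinite

Row-reducing A symmetrically gives the diagonal entries 0, -5, -1/5, -3.
So there are 3 negative, 1 zero pivots.
Hence Q is negative semidefinite.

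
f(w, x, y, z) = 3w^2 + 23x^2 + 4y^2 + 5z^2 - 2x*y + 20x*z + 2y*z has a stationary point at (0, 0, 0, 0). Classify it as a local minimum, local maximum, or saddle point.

The Hessian at the origin is H = [[6, 0, 0, 0], [0, 46, -2, 20], [0, -2, 8, 2], [0, 20, 2, 10]].
Congruent diagonalization of H (simultaneous row and column reduction) yields pivots 6, 46, 182/23, 24/91.
That gives 4 positive pivots.
H is positive definite, so the origin is a strict local minimum.

local minimum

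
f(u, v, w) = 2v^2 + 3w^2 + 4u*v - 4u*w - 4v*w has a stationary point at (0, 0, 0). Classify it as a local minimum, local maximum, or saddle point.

saddle point

The Hessian at the origin is H = [[0, 4, -4], [4, 4, -4], [-4, -4, 6]].
H is indefinite, so the origin is a saddle point.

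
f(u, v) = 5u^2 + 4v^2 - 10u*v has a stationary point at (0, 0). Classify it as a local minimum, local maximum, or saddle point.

saddle point

The Hessian at the origin is H = [[10, -10], [-10, 8]].
det H = 10·8 − (-10)² = -20 < 0, so H is indefinite.
Therefore the origin is a saddle point.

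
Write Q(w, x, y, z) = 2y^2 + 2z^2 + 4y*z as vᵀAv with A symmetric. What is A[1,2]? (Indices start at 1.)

0

The coefficient of w·x in Q is 0. For a symmetric A this equals A[1,2] + A[2,1] = 2·A[1,2].
So A[1,2] = 0/2 = 0.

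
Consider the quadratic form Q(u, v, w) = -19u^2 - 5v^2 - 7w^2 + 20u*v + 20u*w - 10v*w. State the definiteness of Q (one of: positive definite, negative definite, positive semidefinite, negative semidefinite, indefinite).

indefinite

The associated matrix is A = [[-19, 10, 10], [10, -5, -5], [10, -5, -7]].
Congruent diagonalization of A (simultaneous row and column reduction) yields pivots -19, 5/19, -2.
So there are 1 positive, 2 negative pivots.
Hence Q is indefinite.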